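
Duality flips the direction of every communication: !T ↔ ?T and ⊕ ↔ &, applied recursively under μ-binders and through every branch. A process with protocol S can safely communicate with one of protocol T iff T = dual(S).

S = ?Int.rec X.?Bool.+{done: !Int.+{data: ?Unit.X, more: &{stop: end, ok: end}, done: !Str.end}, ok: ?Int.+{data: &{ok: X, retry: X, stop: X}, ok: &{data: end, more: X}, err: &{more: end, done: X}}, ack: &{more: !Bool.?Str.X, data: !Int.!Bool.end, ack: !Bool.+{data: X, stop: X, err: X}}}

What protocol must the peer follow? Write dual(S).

?Int = !Int
  rec X = rec X  (rec unchanged)
    ?Bool = !Bool
      +{done,ok,ack} = &{done,ok,ack}  (select→offer)
        • done:
          !Int = ?Int
            +{data,more,done} = &{data,more,done}  (select→offer)
              • data:
                ?Unit = !Unit
                  X ↦ X
              • more:
                &{stop,ok} = +{stop,ok}  (external→internal)
                  • stop:
                    end ↦ end
                  • ok:
                    end ↦ end
              • done:
                !Str = ?Str
                  end ↦ end
        • ok:
          ?Int = !Int
            +{data,ok,err} = &{data,ok,err}  (select→offer)
              • data:
                &{ok,retry,stop} = +{ok,retry,stop}  (external→internal)
                  • ok:
                    X ↦ X
                  • retry:
                    X ↦ X
                  • stop:
                    X ↦ X
              • ok:
                &{data,more} = +{data,more}  (external→internal)
                  • data:
                    end ↦ end
                  • more:
                    X ↦ X
              • err:
                &{more,done} = +{more,done}  (external→internal)
                  • more:
                    end ↦ end
                  • done:
                    X ↦ X
        • ack:
          &{more,data,ack} = +{more,data,ack}  (external→internal)
            • more:
              !Bool = ?Bool
                ?Str = !Str
                  X ↦ X
            • data:
              !Int = ?Int
                !Bool = ?Bool
                  end ↦ end
            • ack:
              !Bool = ?Bool
                +{data,stop,err} = &{data,stop,err}  (select→offer)
                  • data:
                    X ↦ X
                  • stop:
                    X ↦ X
                  • err:
                    X ↦ X

!Int.rec X.!Bool.&{done: ?Int.&{data: !Unit.X, more: +{stop: end, ok: end}, done: ?Str.end}, ok: !Int.&{data: +{ok: X, retry: X, stop: X}, ok: +{data: end, more: X}, err: +{more: end, done: X}}, ack: +{more: ?Bool.!Str.X, data: ?Int.?Bool.end, ack: ?Bool.&{data: X, stop: X, err: X}}}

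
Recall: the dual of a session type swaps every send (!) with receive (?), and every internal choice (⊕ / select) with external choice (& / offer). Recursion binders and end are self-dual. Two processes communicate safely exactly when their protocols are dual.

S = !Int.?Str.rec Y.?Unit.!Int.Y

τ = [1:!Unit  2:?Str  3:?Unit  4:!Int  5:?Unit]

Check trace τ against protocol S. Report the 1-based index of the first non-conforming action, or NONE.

[1] got !Unit, protocol expects !Int  ✗

1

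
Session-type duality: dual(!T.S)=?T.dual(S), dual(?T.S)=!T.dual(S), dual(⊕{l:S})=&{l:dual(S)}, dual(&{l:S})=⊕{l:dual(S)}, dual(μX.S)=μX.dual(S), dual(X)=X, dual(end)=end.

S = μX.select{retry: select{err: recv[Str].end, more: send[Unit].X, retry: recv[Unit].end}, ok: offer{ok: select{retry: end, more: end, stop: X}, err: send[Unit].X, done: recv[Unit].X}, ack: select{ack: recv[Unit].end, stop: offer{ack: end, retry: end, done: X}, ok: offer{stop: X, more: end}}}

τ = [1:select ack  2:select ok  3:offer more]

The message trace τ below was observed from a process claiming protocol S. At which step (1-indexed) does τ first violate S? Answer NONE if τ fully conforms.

[1] select ack  ok  state: select{ack: recv[Unit].end, stop: offer{ack: end, retry: end, done: μX.…}, ok: offer{stop: μX.…, more: end}}
[2] select ok  ok  state: offer{stop: μX.…, more: end}
[3] offer more  ok  state: end
trace exhausted — no violation

NONE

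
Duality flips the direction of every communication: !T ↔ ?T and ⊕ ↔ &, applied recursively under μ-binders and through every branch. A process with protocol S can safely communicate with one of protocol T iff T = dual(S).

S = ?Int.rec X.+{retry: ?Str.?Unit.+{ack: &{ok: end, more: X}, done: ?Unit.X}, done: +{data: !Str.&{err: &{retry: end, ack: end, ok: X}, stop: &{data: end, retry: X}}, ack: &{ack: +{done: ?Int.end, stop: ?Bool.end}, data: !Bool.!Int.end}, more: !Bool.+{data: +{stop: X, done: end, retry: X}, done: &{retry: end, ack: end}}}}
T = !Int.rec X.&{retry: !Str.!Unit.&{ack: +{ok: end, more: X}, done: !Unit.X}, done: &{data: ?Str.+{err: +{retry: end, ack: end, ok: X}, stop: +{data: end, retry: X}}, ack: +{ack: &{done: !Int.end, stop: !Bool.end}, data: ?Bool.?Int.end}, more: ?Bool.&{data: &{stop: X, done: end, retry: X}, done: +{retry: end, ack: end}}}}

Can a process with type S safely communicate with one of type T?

?Int vs !Int  ok
  rec X vs rec X  ok (binder kept)
    +{retry,done} vs &{retry,done}  ok label sets agree
      [retry]
        ?Str vs !Str  ok
          ?Unit vs !Unit  ok
            +{ack,done} vs &{ack,done}  ok label sets agree
              [ack]
                &{ok,more} vs +{ok,more}  ok label sets agree
                  [ok]
                    end vs end  ok
                  [more]
                    X vs X  ok
              [done]
                ?Unit vs !Unit  ok
                  X vs X  ok
      [done]
        +{data,ack,more} vs &{data,ack,more}  ok label sets agree
          [data]
            !Str vs ?Str  ok
              &{err,stop} vs +{err,stop}  ok label sets agree
                [err]
                  &{retry,ack,ok} vs +{retry,ack,ok}  ok label sets agree
                    [retry]
                      end vs end  ok
                    [ack]
                      end vs end  ok
                    [ok]
                      X vs X  ok
                [stop]
                  &{data,retry} vs +{data,retry}  ok label sets agree
                    [data]
                      end vs end  ok
                    [retry]
                      X vs X  ok
          [ack]
            &{ack,data} vs +{ack,data}  ok label sets agree
              [ack]
                +{done,stop} vs &{done,stop}  ok label sets agree
                  [done]
                    ?Int vs !Int  ok
                      end vs end  ok
                  [stop]
                    ?Bool vs !Bool  ok
                      end vs end  ok
              [data]
                !Bool vs ?Bool  ok
                  !Int vs ?Int  ok
                    end vs end  ok
          [more]
            !Bool vs ?Bool  ok
              +{data,done} vs &{data,done}  ok label sets agree
                [data]
                  +{stop,done,retry} vs &{stop,done,retry}  ok label sets agree
                    [stop]
                      X vs X  ok
                    [done]
                      end vs end  ok
                    [retry]
                      X vs X  ok
                [done]
                  &{retry,ack} vs +{retry,ack}  ok label sets agree
                    [retry]
                      end vs end  ok
                    [ack]
                      end vs end  ok

YES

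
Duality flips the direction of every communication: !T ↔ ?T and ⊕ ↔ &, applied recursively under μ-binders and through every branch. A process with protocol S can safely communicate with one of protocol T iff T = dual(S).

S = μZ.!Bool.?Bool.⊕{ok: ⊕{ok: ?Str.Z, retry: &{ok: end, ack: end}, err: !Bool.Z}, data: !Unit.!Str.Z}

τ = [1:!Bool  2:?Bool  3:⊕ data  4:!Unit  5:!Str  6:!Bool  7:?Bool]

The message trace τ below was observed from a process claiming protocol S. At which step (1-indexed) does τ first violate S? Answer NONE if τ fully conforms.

step 1: !Bool  ✓  residual = ?Bool.⊕{ok: ⊕{ok: ?Str.μZ.…, retry: &{ok: end, ack: end}, err: !Bool.μZ.…}, data: !Unit.!Str.μZ.…}
step 2: ?Bool  ✓  residual = ⊕{ok: ⊕{ok: ?Str.μZ.…, retry: &{ok: end, ack: end}, err: !Bool.μZ.…}, data: !Unit.!Str.μZ.…}
step 3: ⊕ data  ✓  residual = !Unit.!Str.μZ.…
step 4: !Unit  ✓  residual = !Str.μZ.…
step 5: !Str  ✓  residual = μZ.…
step 6: !Bool  ✓  residual = ?Bool.⊕{ok: ⊕{ok: ?Str.μZ.…, retry: &{ok: end, ack: end}, err: !Bool.μZ.…}, data: !Unit.!Str.μZ.…}
step 7: ?Bool  ✓  residual = ⊕{ok: ⊕{ok: ?Str.μZ.…, retry: &{ok: end, ack: end}, err: !Bool.μZ.…}, data: !Unit.!Str.μZ.…}
τ conforms to S (length 7)

NONE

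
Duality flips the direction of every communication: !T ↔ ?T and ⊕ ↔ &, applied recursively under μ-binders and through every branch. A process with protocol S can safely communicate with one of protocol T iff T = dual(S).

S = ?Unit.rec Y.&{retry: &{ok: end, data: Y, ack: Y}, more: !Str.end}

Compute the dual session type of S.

?Unit → !Unit
  rec Y → rec Y  (μ self-dual)
    &{retry,more} → +{retry,more}  (external→internal)
      • retry:
        &{ok,data,ack} → +{ok,data,ack}  (external→internal)
          • ok:
            end ↦ end
          • data:
            Y ↦ Y
          • ack:
            Y ↦ Y
      • more:
        !Str → ?Str
          end ↦ end

!Unit.rec Y.+{retry: +{ok: end, data: Y, ack: Y}, more: ?Str.end}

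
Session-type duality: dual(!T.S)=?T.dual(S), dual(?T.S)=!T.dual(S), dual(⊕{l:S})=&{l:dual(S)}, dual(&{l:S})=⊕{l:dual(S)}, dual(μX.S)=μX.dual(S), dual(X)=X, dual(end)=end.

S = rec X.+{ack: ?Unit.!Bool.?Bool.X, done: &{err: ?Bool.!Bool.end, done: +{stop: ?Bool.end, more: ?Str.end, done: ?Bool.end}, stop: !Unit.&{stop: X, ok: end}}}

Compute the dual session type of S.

rec X = rec X  (μ self-dual)
  +{ack,done} = &{ack,done}  (⊕→&)
    [ack]
      ?Unit = !Unit
        !Bool = ?Bool
          ?Bool = !Bool
            dual(X) = X
    [done]
      &{err,done,stop} = +{err,done,stop}  (&→⊕)
        [err]
          ?Bool = !Bool
            !Bool = ?Bool
              dual(end) = end
        [done]
          +{stop,more,done} = &{stop,more,done}  (⊕→&)
            [stop]
              ?Bool = !Bool
                dual(end) = end
            [more]
              ?Str = !Str
                dual(end) = end
            [done]
              ?Bool = !Bool
                dual(end) = end
        [stop]
          !Unit = ?Unit
            &{stop,ok} = +{stop,ok}  (&→⊕)
              [stop]
                dual(X) = X
              [ok]
                dual(end) = end

rec X.&{ack: !Unit.?Bool.!Bool.X, done: +{err: !Bool.?Bool.end, done: &{stop: !Bool.end, more: !Str.end, done: !Bool.end}, stop: ?Unit.+{stop: X, ok: end}}}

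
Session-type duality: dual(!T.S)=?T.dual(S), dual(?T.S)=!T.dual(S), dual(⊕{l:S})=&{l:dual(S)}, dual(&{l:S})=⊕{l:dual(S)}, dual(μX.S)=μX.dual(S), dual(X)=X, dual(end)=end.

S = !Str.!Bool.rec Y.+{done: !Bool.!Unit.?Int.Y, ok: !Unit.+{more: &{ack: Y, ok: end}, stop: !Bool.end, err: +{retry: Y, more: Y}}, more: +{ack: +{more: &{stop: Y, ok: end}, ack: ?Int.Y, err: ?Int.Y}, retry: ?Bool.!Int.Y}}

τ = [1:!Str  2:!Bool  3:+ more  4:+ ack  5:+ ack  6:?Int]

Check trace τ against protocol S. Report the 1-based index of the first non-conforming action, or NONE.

step 1: !Str  ✓  residual = !Bool.rec Y.…
step 2: !Bool  ✓  residual = rec Y.…
step 3: + more  ✓  residual = +{ack: +{more: &{stop: rec Y.…, ok: end}, ack: ?Int.rec Y.…, err: ?Int.rec Y.…}, retry: ?Bool.!Int.rec Y.…}
step 4: + ack  ✓  residual = +{more: &{stop: rec Y.…, ok: end}, ack: ?Int.rec Y.…, err: ?Int.rec Y.…}
step 5: + ack  ✓  residual = ?Int.rec Y.…
step 6: ?Int  ✓  residual = rec Y.…
all 6 steps conform

NONE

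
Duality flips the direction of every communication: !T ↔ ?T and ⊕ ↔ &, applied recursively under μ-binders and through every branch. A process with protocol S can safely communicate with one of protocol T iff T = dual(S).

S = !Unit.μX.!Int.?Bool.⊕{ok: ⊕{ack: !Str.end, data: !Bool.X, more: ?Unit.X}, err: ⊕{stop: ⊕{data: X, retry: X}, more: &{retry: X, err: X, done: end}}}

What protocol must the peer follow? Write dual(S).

?Unit.μX.?Int.!Bool.&{ok: &{ack: ?Str.end, data: ?Bool.X, more: !Unit.X}, err: &{stop: &{data: X, retry: X}, more: ⊕{retry: X, err: X, done: end}}}

!Unit → ?Unit
  μX → μX  (μ self-dual)
    !Int → ?Int
      ?Bool → !Bool
        ⊕{ok,err} → &{ok,err}  (⊕→&)
          • ok:
            ⊕{ack,data,more} → &{ack,data,more}  (⊕→&)
              • ack:
                !Str → ?Str
                  end self-dual
              • data:
                !Bool → ?Bool
                  X self-dual
              • more:
                ?Unit → !Unit
                  X self-dual
          • err:
            ⊕{stop,more} → &{stop,more}  (⊕→&)
              • stop:
                ⊕{data,retry} → &{data,retry}  (⊕→&)
                  • data:
                    X self-dual
                  • retry:
                    X self-dual
              • more:
                &{retry,err,done} → ⊕{retry,err,done}  (offer→select)
                  • retry:
                    X self-dual
                  • err:
                    X self-dual
                  • done:
                    end self-dual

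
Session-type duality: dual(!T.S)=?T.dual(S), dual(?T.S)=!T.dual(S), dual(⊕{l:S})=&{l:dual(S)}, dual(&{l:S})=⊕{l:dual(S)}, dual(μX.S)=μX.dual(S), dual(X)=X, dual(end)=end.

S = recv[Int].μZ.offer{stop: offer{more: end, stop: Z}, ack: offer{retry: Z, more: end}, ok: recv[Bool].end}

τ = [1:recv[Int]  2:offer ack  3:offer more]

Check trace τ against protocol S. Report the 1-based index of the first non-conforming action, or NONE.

NONE

[1] recv[Int]  ok  state: μZ.…
[2] offer ack  ok  state: offer{retry: μZ.…, more: end}
[3] offer more  ok  state: end
τ conforms to S (length 3)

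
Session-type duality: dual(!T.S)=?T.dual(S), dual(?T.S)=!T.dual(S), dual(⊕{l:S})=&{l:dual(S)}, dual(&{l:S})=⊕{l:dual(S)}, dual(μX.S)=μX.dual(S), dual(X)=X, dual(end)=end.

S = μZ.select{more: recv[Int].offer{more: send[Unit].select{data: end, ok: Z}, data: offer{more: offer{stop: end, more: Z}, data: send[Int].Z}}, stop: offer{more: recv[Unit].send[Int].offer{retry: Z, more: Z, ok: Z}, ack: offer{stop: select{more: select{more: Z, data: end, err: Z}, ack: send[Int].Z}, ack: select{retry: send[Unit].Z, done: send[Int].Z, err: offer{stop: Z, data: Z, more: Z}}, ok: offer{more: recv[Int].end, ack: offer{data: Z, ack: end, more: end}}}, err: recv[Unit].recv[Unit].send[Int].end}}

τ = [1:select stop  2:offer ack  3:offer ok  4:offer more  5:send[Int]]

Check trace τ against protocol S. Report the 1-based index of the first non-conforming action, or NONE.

5

step 1: select stop  match  state: offer{more: recv[Unit].send[Int].offer{retry: μZ.…, more: μZ.…, ok: μZ.…}, ack: offer{stop: select{more: select{more: μZ.…, data: end, err: μZ.…}, ack: send[Int].μZ.…}, ack: select{retry: send[Unit].μZ.…, done: send[Int].μZ.…, err: offer{stop: μZ.…, data: μZ.…, more: μZ.…}}, ok: offer{more: recv[Int].end, ack: offer{data: μZ.…, ack: end, more: end}}}, err: recv[Unit].recv[Unit].send[Int].end}
step 2: offer ack  match  state: offer{stop: select{more: select{more: μZ.…, data: end, err: μZ.…}, ack: send[Int].μZ.…}, ack: select{retry: send[Unit].μZ.…, done: send[Int].μZ.…, err: offer{stop: μZ.…, data: μZ.…, more: μZ.…}}, ok: offer{more: recv[Int].end, ack: offer{data: μZ.…, ack: end, more: end}}}
step 3: offer ok  match  state: offer{more: recv[Int].end, ack: offer{data: μZ.…, ack: end, more: end}}
step 4: offer more  match  state: recv[Int].end
step 5: got send[Int], protocol expects recv[Int]  ✗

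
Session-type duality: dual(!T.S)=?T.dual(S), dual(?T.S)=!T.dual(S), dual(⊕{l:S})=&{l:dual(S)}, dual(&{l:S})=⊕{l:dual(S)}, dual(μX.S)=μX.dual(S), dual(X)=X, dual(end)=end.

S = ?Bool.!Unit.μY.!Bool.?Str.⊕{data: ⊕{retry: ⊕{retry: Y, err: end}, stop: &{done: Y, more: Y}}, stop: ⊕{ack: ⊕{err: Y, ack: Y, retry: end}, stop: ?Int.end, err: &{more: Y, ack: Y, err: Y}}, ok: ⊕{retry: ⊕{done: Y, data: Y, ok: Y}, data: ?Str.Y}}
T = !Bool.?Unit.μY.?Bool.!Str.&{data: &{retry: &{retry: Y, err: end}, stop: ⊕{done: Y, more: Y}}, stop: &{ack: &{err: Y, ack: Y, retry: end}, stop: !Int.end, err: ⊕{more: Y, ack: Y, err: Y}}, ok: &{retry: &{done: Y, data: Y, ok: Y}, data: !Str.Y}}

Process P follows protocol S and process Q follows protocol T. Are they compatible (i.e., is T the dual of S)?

?Bool ‖ !Bool  ok
  !Unit ‖ ?Unit  ok
    μY ‖ μY  ok (μ self-dual)
      !Bool ‖ ?Bool  ok
        ?Str ‖ !Str  ok
          ⊕{data,stop,ok} ‖ &{data,stop,ok}  ok label sets agree
            case data:
              ⊕{retry,stop} ‖ &{retry,stop}  ok label sets agree
                case retry:
                  ⊕{retry,err} ‖ &{retry,err}  ok label sets agree
                    case retry:
                      Y ‖ Y  ok
                    case err:
                      end ‖ end  ok
                case stop:
                  &{done,more} ‖ ⊕{done,more}  ok label sets agree
                    case done:
                      Y ‖ Y  ok
                    case more:
                      Y ‖ Y  ok
            case stop:
              ⊕{ack,stop,err} ‖ &{ack,stop,err}  ok label sets agree
                case ack:
                  ⊕{err,ack,retry} ‖ &{err,ack,retry}  ok label sets agree
                    case err:
                      Y ‖ Y  ok
                    case ack:
                      Y ‖ Y  ok
                    case retry:
                      end ‖ end  ok
                case stop:
                  ?Int ‖ !Int  ok
                    end ‖ end  ok
                case err:
                  &{more,ack,err} ‖ ⊕{more,ack,err}  ok label sets agree
                    case more:
                      Y ‖ Y  ok
                    case ack:
                      Y ‖ Y  ok
                    case err:
                      Y ‖ Y  ok
            case ok:
              ⊕{retry,data} ‖ &{retry,data}  ok label sets agree
                case retry:
                  ⊕{done,data,ok} ‖ &{done,data,ok}  ok label sets agree
                    case done:
                      Y ‖ Y  ok
                    case data:
                      Y ‖ Y  ok
                    case ok:
                      Y ‖ Y  ok
                case data:
                  ?Str ‖ !Str  ok
                    Y ‖ Y  ok

YES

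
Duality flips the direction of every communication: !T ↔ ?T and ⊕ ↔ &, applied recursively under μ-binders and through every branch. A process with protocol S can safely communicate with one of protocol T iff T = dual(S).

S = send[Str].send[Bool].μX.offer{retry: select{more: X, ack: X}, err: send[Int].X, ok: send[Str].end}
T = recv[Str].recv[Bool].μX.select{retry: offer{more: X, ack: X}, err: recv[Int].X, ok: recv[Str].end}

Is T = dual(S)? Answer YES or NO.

YES

send[Str] | recv[Str]  ✓
  send[Bool] | recv[Bool]  ✓
    μX | μX  ✓ (binder kept)
      offer{retry,err,ok} | select{retry,err,ok}  ✓ same labels
        [retry]
          select{more,ack} | offer{more,ack}  ✓ same labels
            [more]
              X | X  ✓
            [ack]
              X | X  ✓
        [err]
          send[Int] | recv[Int]  ✓
            X | X  ✓
        [ok]
          send[Str] | recv[Str]  ✓
            end | end  ✓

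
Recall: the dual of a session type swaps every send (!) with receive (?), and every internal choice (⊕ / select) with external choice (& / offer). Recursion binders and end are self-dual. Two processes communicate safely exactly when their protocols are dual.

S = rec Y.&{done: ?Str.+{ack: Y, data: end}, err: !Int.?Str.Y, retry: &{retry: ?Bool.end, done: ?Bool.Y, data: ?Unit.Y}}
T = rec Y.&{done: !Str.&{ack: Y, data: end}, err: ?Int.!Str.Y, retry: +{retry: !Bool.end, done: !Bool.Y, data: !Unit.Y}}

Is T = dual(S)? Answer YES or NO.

rec Y | rec Y  ok (μ self-dual)
  &{done,err,retry} | &{done,err,retry}  ✗ choice polarity not flipped — not dual

NO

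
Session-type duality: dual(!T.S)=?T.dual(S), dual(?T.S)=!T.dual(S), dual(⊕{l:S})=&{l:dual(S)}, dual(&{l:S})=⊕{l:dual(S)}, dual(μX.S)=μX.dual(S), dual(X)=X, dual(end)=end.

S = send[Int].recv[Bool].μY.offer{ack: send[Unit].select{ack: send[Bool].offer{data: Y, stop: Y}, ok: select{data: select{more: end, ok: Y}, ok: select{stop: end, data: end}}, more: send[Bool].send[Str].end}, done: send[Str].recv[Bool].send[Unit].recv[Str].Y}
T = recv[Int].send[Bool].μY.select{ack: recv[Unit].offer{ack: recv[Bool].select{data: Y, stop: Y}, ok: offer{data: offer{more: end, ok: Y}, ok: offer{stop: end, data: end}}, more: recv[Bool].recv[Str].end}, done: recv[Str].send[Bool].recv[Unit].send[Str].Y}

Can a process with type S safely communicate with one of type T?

YES

send[Int] ‖ recv[Int]  ok
  recv[Bool] ‖ send[Bool]  ok
    μY ‖ μY  ok (μ self-dual)
      offer{ack,done} ‖ select{ack,done}  ok label sets agree
        [ack]
          send[Unit] ‖ recv[Unit]  ok
            select{ack,ok,more} ‖ offer{ack,ok,more}  ok label sets agree
              [ack]
                send[Bool] ‖ recv[Bool]  ok
                  offer{data,stop} ‖ select{data,stop}  ok label sets agree
                    [data]
                      Y ‖ Y  ok
                    [stop]
                      Y ‖ Y  ok
              [ok]
                select{data,ok} ‖ offer{data,ok}  ok label sets agree
                  [data]
                    select{more,ok} ‖ offer{more,ok}  ok label sets agree
                      [more]
                        end ‖ end  ok
                      [ok]
                        Y ‖ Y  ok
                  [ok]
                    select{stop,data} ‖ offer{stop,data}  ok label sets agree
                      [stop]
                        end ‖ end  ok
                      [data]
                        end ‖ end  ok
              [more]
                send[Bool] ‖ recv[Bool]  ok
                  send[Str] ‖ recv[Str]  ok
                    end ‖ end  ok
        [done]
          send[Str] ‖ recv[Str]  ok
            recv[Bool] ‖ send[Bool]  ok
              send[Unit] ‖ recv[Unit]  ok
                recv[Str] ‖ send[Str]  ok
                  Y ‖ Y  ok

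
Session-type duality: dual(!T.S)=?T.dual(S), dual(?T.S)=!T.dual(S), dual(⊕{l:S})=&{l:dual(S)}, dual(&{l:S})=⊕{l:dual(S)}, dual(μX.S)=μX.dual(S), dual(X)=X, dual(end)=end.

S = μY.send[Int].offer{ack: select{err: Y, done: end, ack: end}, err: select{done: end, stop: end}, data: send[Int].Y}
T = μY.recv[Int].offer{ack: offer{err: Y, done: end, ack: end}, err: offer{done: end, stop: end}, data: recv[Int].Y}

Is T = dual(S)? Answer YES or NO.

NO

μY ‖ μY  match (binder kept)
  send[Int] ‖ recv[Int]  match
    offer{ack,err,data} ‖ offer{ack,err,data}  ✗ choice polarity not flipped — not dual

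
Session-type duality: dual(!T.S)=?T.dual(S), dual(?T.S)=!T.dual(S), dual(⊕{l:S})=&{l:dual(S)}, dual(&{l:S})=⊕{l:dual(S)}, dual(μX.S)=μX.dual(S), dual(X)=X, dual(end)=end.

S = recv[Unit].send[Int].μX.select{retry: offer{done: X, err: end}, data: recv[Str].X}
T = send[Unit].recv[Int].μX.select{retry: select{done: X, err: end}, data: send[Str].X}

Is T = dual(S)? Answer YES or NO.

NO

recv[Unit] vs send[Unit]  ✓
  send[Int] vs recv[Int]  ✓
    μX vs μX  ✓ (binder kept)
      select{retry,data} vs select{retry,data}  ✗ choice polarity not flipped — not dual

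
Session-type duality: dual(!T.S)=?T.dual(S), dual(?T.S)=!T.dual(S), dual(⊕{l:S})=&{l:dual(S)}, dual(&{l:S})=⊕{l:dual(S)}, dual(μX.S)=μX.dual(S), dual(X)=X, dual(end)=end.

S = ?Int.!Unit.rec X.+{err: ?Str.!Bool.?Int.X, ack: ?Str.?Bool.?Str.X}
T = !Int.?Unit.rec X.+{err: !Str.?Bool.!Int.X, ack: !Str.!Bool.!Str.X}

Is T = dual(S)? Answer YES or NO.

?Int ‖ !Int  ok
  !Unit ‖ ?Unit  ok
    rec X ‖ rec X  ok (μ self-dual)
      +{err,ack} ‖ +{err,ack}  ✗ choice polarity not flipped — not dual

NO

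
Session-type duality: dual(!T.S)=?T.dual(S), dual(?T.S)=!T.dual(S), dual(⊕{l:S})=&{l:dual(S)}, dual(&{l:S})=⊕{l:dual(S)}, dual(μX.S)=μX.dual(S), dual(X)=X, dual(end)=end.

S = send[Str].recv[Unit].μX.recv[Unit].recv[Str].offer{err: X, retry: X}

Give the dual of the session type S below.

recv[Str].send[Unit].μX.send[Unit].send[Str].select{err: X, retry: X}

send[Str] → recv[Str]
  recv[Unit] → send[Unit]
    μX → μX  (μ self-dual)
      recv[Unit] → send[Unit]
        recv[Str] → send[Str]
          offer{err,retry} → select{err,retry}  (&→⊕)
            case err:
              X ↦ X
            case retry:
              X ↦ X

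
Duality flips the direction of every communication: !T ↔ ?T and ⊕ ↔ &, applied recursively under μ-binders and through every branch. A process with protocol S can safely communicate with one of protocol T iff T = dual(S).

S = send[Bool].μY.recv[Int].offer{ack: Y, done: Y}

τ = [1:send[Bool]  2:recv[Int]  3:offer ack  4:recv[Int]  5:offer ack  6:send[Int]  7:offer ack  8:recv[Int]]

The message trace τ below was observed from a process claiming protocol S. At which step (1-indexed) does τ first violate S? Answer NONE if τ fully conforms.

6

[1] send[Bool]  ✓  state: μY.…
[2] recv[Int]  ✓  state: offer{ack: μY.…, done: μY.…}
[3] offer ack  ✓  state: μY.…
[4] recv[Int]  ✓  state: offer{ack: μY.…, done: μY.…}
[5] offer ack  ✓  state: μY.…
[6] got send[Int], protocol expects recv[Int]  ✗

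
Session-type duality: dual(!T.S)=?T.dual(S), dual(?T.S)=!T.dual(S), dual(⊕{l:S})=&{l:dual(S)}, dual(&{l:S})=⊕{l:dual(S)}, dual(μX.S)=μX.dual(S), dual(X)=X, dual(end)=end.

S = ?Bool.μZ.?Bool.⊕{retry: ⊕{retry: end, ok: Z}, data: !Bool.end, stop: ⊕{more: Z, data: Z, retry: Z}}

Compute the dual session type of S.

!Bool.μZ.!Bool.&{retry: &{retry: end, ok: Z}, data: ?Bool.end, stop: &{more: Z, data: Z, retry: Z}}

?Bool → !Bool
  μZ → μZ  (binder kept)
    ?Bool → !Bool
      ⊕{retry,data,stop} → &{retry,data,stop}  (⊕→&)
        case retry:
          ⊕{retry,ok} → &{retry,ok}  (⊕→&)
            case retry:
              dual(end) = end
            case ok:
              dual(Z) = Z
        case data:
          !Bool → ?Bool
            dual(end) = end
        case stop:
          ⊕{more,data,retry} → &{more,data,retry}  (⊕→&)
            case more:
              dual(Z) = Z
            case data:
              dual(Z) = Z
            case retry:
              dual(Z) = Z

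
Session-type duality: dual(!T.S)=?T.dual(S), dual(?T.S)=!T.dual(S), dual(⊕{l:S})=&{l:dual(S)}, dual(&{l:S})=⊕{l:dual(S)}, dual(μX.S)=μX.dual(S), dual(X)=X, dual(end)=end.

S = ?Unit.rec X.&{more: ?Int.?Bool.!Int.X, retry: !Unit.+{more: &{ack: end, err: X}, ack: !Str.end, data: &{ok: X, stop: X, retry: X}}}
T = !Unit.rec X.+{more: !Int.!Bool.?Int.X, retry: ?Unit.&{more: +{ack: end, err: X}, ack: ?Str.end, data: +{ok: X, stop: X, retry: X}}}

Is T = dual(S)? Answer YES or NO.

YES

?Unit vs !Unit  ✓
  rec X vs rec X  ✓ (rec unchanged)
    &{more,retry} vs +{more,retry}  ✓ label sets agree
      [more]
        ?Int vs !Int  ✓
          ?Bool vs !Bool  ✓
            !Int vs ?Int  ✓
              X vs X  ✓
      [retry]
        !Unit vs ?Unit  ✓
          +{more,ack,data} vs &{more,ack,data}  ✓ label sets agree
            [more]
              &{ack,err} vs +{ack,err}  ✓ label sets agree
                [ack]
                  end vs end  ✓
                [err]
                  X vs X  ✓
            [ack]
              !Str vs ?Str  ✓
                end vs end  ✓
            [data]
              &{ok,stop,retry} vs +{ok,stop,retry}  ✓ label sets agree
                [ok]
                  X vs X  ✓
                [stop]
                  X vs X  ✓
                [retry]
                  X vs X  ✓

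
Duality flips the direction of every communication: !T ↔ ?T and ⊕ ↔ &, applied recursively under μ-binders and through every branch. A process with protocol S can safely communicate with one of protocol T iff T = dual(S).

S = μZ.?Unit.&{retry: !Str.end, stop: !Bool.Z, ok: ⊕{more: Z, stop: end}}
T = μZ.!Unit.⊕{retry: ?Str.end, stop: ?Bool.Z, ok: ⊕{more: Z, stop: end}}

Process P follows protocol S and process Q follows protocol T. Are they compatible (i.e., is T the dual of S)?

NO

μZ | μZ  ok (binder kept)
  ?Unit | !Unit  ok
    &{retry,stop,ok} | ⊕{retry,stop,ok}  ok label sets agree
      case retry:
        !Str | ?Str  ok
          end | end  ok
      case stop:
        !Bool | ?Bool  ok
          Z | Z  ok
      case ok:
        ⊕{more,stop} | ⊕{more,stop}  ✗ choice polarity not flipped — not dual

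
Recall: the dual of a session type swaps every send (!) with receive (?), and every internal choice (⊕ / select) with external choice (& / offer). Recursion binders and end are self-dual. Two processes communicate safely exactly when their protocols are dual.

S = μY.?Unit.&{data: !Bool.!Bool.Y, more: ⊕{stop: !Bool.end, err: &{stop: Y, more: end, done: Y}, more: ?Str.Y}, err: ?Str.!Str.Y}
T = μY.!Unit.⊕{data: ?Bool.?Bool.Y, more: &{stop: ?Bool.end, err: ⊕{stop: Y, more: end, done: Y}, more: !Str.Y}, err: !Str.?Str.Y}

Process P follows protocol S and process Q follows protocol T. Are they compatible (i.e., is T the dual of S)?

μY vs μY  ok (μ self-dual)
  ?Unit vs !Unit  ok
    &{data,more,err} vs ⊕{data,more,err}  ok same labels
      [data]
        !Bool vs ?Bool  ok
          !Bool vs ?Bool  ok
            Y vs Y  ok
      [more]
        ⊕{stop,err,more} vs &{stop,err,more}  ok same labels
          [stop]
            !Bool vs ?Bool  ok
              end vs end  ok
          [err]
            &{stop,more,done} vs ⊕{stop,more,done}  ok same labels
              [stop]
                Y vs Y  ok
              [more]
                end vs end  ok
              [done]
                Y vs Y  ok
          [more]
            ?Str vs !Str  ok
              Y vs Y  ok
      [err]
        ?Str vs !Str  ok
          !Str vs ?Str  ok
            Y vs Y  ok

YES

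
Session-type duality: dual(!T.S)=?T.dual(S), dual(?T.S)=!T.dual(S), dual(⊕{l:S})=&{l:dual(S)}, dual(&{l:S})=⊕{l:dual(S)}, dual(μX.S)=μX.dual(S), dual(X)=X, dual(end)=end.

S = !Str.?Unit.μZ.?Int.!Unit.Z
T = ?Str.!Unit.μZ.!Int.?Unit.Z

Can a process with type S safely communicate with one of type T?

YES

!Str ‖ ?Str  match
  ?Unit ‖ !Unit  match
    μZ ‖ μZ  match (binder kept)
      ?Int ‖ !Int  match
        !Unit ‖ ?Unit  match
          Z ‖ Z  match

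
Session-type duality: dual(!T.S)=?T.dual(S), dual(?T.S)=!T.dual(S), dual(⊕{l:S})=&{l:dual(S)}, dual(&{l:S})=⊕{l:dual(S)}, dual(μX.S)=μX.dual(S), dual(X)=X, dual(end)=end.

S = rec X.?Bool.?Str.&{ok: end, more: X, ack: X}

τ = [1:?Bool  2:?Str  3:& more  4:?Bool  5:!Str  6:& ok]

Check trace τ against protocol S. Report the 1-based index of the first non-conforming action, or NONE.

5

step 1: ?Bool  ✓  state: ?Str.&{ok: end, more: rec X.…, ack: rec X.…}
step 2: ?Str  ✓  state: &{ok: end, more: rec X.…, ack: rec X.…}
step 3: & more  ✓  state: rec X.…
step 4: ?Bool  ✓  state: ?Str.&{ok: end, more: rec X.…, ack: rec X.…}
step 5: got !Str, protocol expects ?Str  ✗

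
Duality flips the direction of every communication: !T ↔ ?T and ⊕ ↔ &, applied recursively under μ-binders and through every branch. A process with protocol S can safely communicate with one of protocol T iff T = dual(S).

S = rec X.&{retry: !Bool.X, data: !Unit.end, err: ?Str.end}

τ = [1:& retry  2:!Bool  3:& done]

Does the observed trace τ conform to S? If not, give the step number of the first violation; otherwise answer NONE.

@1 & retry  ✓  cont: !Bool.rec X.…
@2 !Bool  ✓  cont: rec X.…
@3 got & done, protocol expects & retry or & data or & err  ✗

3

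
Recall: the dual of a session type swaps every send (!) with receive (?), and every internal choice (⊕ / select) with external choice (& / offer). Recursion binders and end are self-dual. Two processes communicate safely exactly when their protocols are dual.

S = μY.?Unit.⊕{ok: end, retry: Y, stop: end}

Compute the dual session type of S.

μY = μY  (μ self-dual)
  ?Unit = !Unit
    ⊕{ok,retry,stop} = &{ok,retry,stop}  (internal→external)
      • ok:
        end self-dual
      • retry:
        Y self-dual
      • stop:
        end self-dual

μY.!Unit.&{ok: end, retry: Y, stop: end}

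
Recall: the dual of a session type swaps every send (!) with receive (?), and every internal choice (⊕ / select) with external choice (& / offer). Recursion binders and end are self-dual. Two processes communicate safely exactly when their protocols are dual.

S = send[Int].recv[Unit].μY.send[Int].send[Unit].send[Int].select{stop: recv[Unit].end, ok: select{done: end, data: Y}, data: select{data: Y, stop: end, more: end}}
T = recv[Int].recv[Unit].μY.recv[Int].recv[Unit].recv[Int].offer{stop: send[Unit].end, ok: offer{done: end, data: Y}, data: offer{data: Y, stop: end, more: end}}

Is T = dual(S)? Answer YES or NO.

send[Int] vs recv[Int]  match
  recv[Unit] vs recv[Unit]  ✗ same direction on both sides — not dual

NO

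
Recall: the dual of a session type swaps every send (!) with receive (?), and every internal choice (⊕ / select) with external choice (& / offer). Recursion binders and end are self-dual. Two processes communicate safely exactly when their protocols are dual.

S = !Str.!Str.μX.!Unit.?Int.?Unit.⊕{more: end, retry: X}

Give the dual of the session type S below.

?Str.?Str.μX.?Unit.!Int.!Unit.&{more: end, retry: X}

!Str = ?Str
  !Str = ?Str
    μX = μX  (binder kept)
      !Unit = ?Unit
        ?Int = !Int
          ?Unit = !Unit
            ⊕{more,retry} = &{more,retry}  (select→offer)
              [more]
                end self-dual
              [retry]
                X self-dual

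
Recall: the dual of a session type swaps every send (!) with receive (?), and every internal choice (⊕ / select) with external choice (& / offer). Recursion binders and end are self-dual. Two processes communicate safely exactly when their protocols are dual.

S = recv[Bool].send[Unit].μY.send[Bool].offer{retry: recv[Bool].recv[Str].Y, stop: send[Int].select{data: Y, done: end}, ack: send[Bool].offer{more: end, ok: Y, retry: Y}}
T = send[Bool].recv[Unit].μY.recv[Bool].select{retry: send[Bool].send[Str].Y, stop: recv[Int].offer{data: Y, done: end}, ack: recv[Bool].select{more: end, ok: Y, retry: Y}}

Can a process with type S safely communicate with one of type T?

recv[Bool] ‖ send[Bool]  match
  send[Unit] ‖ recv[Unit]  match
    μY ‖ μY  match (rec unchanged)
      send[Bool] ‖ recv[Bool]  match
        offer{retry,stop,ack} ‖ select{retry,stop,ack}  match label sets agree
          [retry]
            recv[Bool] ‖ send[Bool]  match
              recv[Str] ‖ send[Str]  match
                Y ‖ Y  match
          [stop]
            send[Int] ‖ recv[Int]  match
              select{data,done} ‖ offer{data,done}  match label sets agree
                [data]
                  Y ‖ Y  match
                [done]
                  end ‖ end  match
          [ack]
            send[Bool] ‖ recv[Bool]  match
              offer{more,ok,retry} ‖ select{more,ok,retry}  match label sets agree
                [more]
                  end ‖ end  match
                [ok]
                  Y ‖ Y  match
                [retry]
                  Y ‖ Y  match

YES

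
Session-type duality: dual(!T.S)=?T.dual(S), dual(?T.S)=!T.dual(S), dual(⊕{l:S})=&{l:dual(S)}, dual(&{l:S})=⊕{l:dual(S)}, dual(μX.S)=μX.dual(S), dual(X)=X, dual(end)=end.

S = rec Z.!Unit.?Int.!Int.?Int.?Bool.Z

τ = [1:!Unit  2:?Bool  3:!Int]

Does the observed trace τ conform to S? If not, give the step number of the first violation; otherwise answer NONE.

2

@1 !Unit  match  now at ?Int.!Int.?Int.?Bool.rec Z.…
@2 got ?Bool, protocol expects ?Int  ✗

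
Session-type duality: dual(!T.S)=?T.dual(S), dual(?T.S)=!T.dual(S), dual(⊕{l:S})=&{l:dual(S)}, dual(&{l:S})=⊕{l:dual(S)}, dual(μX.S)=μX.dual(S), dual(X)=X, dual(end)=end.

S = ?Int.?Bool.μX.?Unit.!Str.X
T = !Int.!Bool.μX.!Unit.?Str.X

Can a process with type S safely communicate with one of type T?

YES

?Int | !Int  ✓
  ?Bool | !Bool  ✓
    μX | μX  ✓ (rec unchanged)
      ?Unit | !Unit  ✓
        !Str | ?Str  ✓
          X | X  ✓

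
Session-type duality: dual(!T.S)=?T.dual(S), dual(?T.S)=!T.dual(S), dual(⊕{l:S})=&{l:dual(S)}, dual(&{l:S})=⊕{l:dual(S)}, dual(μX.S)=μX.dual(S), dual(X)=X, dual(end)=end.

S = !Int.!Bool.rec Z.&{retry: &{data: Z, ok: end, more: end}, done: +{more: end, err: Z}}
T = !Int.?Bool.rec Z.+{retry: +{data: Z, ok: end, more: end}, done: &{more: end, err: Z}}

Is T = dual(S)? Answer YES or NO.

NO

!Int | !Int  ✗ same direction on both sides — not dual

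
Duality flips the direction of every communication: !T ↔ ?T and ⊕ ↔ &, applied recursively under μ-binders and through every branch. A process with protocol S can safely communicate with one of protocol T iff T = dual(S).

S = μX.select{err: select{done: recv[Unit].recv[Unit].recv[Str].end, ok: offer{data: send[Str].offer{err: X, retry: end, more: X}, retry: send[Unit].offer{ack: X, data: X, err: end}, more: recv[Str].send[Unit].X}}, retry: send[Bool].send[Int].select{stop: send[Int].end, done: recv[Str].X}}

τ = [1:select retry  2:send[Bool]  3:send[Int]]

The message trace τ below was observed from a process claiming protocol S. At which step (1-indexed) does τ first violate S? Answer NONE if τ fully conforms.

[1] select retry  match  now at send[Bool].send[Int].select{stop: send[Int].end, done: recv[Str].μX.…}
[2] send[Bool]  match  now at send[Int].select{stop: send[Int].end, done: recv[Str].μX.…}
[3] send[Int]  match  now at select{stop: send[Int].end, done: recv[Str].μX.…}
all 3 steps conform

NONE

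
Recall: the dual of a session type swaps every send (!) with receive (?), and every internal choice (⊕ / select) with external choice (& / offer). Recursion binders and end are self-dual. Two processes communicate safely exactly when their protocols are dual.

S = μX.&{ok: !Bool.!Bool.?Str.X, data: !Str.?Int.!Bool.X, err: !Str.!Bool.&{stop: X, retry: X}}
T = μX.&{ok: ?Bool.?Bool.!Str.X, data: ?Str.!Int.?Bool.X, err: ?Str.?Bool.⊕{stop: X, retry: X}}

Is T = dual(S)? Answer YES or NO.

NO

μX ‖ μX  ✓ (μ self-dual)
  &{ok,data,err} ‖ &{ok,data,err}  ✗ choice polarity not flipped — not dual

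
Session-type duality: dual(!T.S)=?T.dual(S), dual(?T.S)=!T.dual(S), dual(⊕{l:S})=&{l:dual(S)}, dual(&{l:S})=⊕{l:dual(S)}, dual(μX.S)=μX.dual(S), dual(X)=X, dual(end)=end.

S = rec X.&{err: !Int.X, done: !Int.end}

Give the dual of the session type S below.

rec X = rec X  (μ self-dual)
  &{err,done} = +{err,done}  (&→⊕)
    [err]
      !Int = ?Int
        X self-dual
    [done]
      !Int = ?Int
        end self-dual

rec X.+{err: ?Int.X, done: ?Int.end}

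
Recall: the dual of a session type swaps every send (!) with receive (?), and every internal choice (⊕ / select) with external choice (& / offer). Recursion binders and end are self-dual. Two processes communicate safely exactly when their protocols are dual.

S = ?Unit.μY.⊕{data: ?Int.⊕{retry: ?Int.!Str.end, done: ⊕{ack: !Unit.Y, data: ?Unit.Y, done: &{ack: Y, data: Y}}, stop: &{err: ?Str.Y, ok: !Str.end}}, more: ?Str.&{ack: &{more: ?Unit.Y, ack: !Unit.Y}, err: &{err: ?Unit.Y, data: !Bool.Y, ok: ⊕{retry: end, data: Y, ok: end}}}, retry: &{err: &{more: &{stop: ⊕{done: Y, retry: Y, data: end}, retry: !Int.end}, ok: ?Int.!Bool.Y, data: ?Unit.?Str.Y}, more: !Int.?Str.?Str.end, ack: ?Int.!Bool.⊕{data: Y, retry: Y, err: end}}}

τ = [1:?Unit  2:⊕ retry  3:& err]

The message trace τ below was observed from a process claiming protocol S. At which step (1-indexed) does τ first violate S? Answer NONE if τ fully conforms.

step 1: ?Unit  match  state: μY.…
step 2: ⊕ retry  match  state: &{err: &{more: &{stop: ⊕{done: μY.…, retry: μY.…, data: end}, retry: !Int.end}, ok: ?Int.!Bool.μY.…, data: ?Unit.?Str.μY.…}, more: !Int.?Str.?Str.end, ack: ?Int.!Bool.⊕{data: μY.…, retry: μY.…, err: end}}
step 3: & err  match  state: &{more: &{stop: ⊕{done: μY.…, retry: μY.…, data: end}, retry: !Int.end}, ok: ?Int.!Bool.μY.…, data: ?Unit.?Str.μY.…}
trace exhausted — no violation

NONE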